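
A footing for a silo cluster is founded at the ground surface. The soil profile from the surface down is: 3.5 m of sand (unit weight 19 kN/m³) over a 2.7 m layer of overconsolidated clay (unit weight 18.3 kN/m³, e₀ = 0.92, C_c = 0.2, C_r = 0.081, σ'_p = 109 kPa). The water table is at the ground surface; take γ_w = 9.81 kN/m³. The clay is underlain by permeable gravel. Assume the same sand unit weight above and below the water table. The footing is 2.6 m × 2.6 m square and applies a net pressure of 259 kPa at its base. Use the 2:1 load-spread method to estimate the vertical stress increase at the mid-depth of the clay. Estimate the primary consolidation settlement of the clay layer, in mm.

Mid-depth of clay below the ground surface: z = 3.5 + 2.7/2 = 4.85 m.
Total vertical stress at mid-clay: σ_v = 19×3.5 + 18.3×1.35 = 91.205 kPa.
Pore pressure: u = 9.81×(4.85 − 0) = 47.578 kPa.
Initial effective stress: σ'_0 = σ_v − u = 91.205 − 47.578 = 43.627 kPa.
Stress increase at mid-clay by the 2:1 spreading method:
Δσ = qBL/((B+z)(L+z)) = 259×2.6×2.6/((2.6+4.85)(2.6+4.85)) = 31.545 kPa
Final effective stress: σ'_f = 43.627 + 31.545 = 75.172 kPa.
σ'_f = 75.172 ≤ σ'_p = 109 kPa, so the clay remains overconsolidated and only the recompression index applies:
S_c = C_r·H/(1+e₀)·log₁₀(σ'_f/σ'_0) = 0.081×2.7/1.92×log₁₀(75.172/43.627)
    = 0.11391 × 0.2363 = 0.02692 m

S_c ≈ 26.9 mm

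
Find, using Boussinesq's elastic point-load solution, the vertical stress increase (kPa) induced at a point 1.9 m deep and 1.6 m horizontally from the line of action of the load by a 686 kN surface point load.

Boussinesq vertical stress below a point load on an elastic half-space:
Δσ_z = 3P/(2πz²) · [1 + (r/z)²]^(−5/2)
r/z = 1.6/1.9 = 0.84211; [1+(r/z)²]^(−5/2) = 0.26185.
Δσ_z = 3×686/(2π×1.9²) × 0.26185 = 90.732 × 0.26185 = 23.76 kPa

Δσ_z ≈ 23.8 kPa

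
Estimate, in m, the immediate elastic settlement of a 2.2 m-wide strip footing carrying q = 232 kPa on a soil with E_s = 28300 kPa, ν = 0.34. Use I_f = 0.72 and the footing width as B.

Immediate (elastic) settlement: S_e = q·B·(1−ν²)/E_s · I_f.
S_e = 232 × 2.2 × (1 − 0.34²) / 28300 × 0.72
    = 232 × 2.2 × 0.8844 / 28300 × 0.72
    = 0.01148 m

S_e ≈ 0.0115 m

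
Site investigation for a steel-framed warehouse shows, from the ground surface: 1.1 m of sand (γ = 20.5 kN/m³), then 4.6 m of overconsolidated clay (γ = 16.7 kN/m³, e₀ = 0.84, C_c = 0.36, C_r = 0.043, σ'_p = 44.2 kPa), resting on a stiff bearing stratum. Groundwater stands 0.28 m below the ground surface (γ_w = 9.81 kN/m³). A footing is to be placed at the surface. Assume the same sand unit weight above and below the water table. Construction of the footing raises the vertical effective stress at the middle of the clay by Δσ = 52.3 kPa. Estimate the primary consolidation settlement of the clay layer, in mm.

S_c ≈ 262 mm

Mid-depth of clay below the ground surface: z = 1.1 + 4.6/2 = 3.4 m.
Total vertical stress at mid-clay: σ_v = 20.5×1.1 + 16.7×2.3 = 60.96 kPa.
Pore pressure: u = 9.81×(3.4 − 0.28) = 30.607 kPa.
Initial effective stress: σ'_0 = σ_v − u = 60.96 − 30.607 = 30.353 kPa.
Final effective stress: σ'_f = 30.353 + 52.3 = 82.653 kPa.
σ'_f = 82.653 > σ'_p = 44.2 kPa, so the stress path crosses the preconsolidation pressure — recompression up to σ'_p, then virgin compression beyond:
S_c = H/(1+e₀)·[C_r·log₁₀(σ'_p/σ'_0) + C_c·log₁₀(σ'_f/σ'_p)]
    = 4.6/1.84 × [0.043×log₁₀(44.2/30.353) + 0.36×log₁₀(82.653/44.2)]
    = 2.5 × [0.0070185 + 0.097861] = 0.2622 m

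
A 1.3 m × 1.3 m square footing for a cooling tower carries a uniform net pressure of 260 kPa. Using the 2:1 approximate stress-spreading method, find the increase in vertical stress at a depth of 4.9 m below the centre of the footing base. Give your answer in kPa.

By the 2:1 method the load spreads at 1 horizontal : 2 vertical, so at depth z the loaded area has grown by z in each plan dimension:
Δσ = qBL/((B+z)(L+z)) = 260×1.3×1.3/((1.3+4.9)(1.3+4.9)) = 11.431 kPa

Δσ_z ≈ 11.4 kPa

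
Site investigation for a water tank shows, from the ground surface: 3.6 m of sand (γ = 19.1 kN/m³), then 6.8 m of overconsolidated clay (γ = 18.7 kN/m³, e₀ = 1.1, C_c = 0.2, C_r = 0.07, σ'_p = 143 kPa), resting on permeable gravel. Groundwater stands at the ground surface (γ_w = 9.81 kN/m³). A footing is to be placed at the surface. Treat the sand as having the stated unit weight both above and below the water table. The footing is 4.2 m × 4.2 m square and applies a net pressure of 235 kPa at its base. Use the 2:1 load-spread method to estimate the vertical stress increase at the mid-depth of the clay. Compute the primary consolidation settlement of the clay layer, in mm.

S_c ≈ 41.2 mm

Mid-depth of clay below the ground surface: z = 3.6 + 6.8/2 = 7 m.
Total vertical stress at mid-clay: σ_v = 19.1×3.6 + 18.7×3.4 = 132.34 kPa.
Pore pressure: u = 9.81×(7 − 0) = 68.67 kPa.
Initial effective stress: σ'_0 = σ_v − u = 132.34 − 68.67 = 63.67 kPa.
Stress increase at mid-clay by the 2:1 spreading method:
Δσ = qBL/((B+z)(L+z)) = 235×4.2×4.2/((4.2+7)(4.2+7)) = 33.047 kPa
Final effective stress: σ'_f = 63.67 + 33.047 = 96.717 kPa.
σ'_f = 96.717 ≤ σ'_p = 143 kPa, so the clay remains overconsolidated and only the recompression index applies:
S_c = C_r·H/(1+e₀)·log₁₀(σ'_f/σ'_0) = 0.07×6.8/2.1×log₁₀(96.717/63.67)
    = 0.22667 × 0.18157 = 0.04116 m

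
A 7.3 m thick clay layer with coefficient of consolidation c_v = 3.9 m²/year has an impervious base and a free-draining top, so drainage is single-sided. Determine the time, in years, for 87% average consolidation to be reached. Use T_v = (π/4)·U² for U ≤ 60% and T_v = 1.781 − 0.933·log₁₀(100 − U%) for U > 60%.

t ≈ 10.1 years

Drainage path length: H_d = H = 7.3 m (single drainage).
U > 60%: T_v = 1.781 − 0.933·log₁₀(100 − 87) = 0.74169.
t = T_v·H_d²/c_v = 0.74169×7.3²/3.9 = 10.13 years.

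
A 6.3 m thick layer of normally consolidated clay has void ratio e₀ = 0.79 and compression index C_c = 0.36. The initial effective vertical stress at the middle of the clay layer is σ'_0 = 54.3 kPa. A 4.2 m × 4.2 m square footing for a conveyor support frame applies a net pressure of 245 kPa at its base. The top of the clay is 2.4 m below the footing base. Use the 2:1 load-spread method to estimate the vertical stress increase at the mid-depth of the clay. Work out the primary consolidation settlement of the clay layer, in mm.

S_c ≈ 335 mm

Mid-depth of clay below the footing base: z = 2.4 + 6.3/2 = 5.55 m.
Stress increase at mid-clay by the 2:1 spreading method:
Δσ = qBL/((B+z)(L+z)) = 245×4.2×4.2/((4.2+5.55)(4.2+5.55)) = 45.463 kPa
Final effective stress: σ'_f = σ'_0 + Δσ = 54.3 + 45.463 = 99.763 kPa.
Normally consolidated clay, so the full stress increment lies on the virgin compression line:
S_c = C_c·H/(1+e₀)·log₁₀(σ'_f/σ'_0) = 0.36×6.3/(1+0.79)×log₁₀(99.763/54.3)
    = 1.267 × 0.26417 = 0.3347 m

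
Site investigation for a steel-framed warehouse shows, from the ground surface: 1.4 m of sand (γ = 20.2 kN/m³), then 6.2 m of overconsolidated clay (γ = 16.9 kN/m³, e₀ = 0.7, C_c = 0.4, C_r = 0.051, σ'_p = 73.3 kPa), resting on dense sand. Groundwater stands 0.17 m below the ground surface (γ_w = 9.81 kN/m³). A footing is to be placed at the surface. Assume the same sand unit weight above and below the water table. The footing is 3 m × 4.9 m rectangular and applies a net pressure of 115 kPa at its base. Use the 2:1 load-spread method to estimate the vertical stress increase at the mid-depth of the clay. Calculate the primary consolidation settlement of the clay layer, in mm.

Mid-depth of clay below the ground surface: z = 1.4 + 6.2/2 = 4.5 m.
Total vertical stress at mid-clay: σ_v = 20.2×1.4 + 16.9×3.1 = 80.67 kPa.
Pore pressure: u = 9.81×(4.5 − 0.17) = 42.477 kPa.
Initial effective stress: σ'_0 = σ_v − u = 80.67 − 42.477 = 38.193 kPa.
Stress increase at mid-clay by the 2:1 spreading method:
Δσ = qBL/((B+z)(L+z)) = 115×3×4.9/((3+4.5)(4.9+4.5)) = 23.979 kPa
Final effective stress: σ'_f = 38.193 + 23.979 = 62.172 kPa.
σ'_f = 62.172 ≤ σ'_p = 73.3 kPa, so the clay remains overconsolidated and only the recompression index applies:
S_c = C_r·H/(1+e₀)·log₁₀(σ'_f/σ'_0) = 0.051×6.2/1.7×log₁₀(62.172/38.193)
    = 0.186 × 0.21161 = 0.03936 m

S_c ≈ 39.4 mm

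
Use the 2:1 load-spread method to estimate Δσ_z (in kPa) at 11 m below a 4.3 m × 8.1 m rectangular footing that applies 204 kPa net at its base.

By the 2:1 method the load spreads at 1 horizontal : 2 vertical, so at depth z the loaded area has grown by z in each plan dimension:
Δσ = qBL/((B+z)(L+z)) = 204×4.3×8.1/((4.3+11)(8.1+11)) = 24.314 kPa

Δσ_z ≈ 24.3 kPa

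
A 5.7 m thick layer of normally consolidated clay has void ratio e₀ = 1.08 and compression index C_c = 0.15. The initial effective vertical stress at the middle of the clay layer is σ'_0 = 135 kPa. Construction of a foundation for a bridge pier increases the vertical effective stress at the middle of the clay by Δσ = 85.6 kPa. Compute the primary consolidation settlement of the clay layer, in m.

S_c ≈ 0.0877 m

Final effective stress: σ'_f = σ'_0 + Δσ = 135 + 85.6 = 220.6 kPa.
Normally consolidated clay, so the full stress increment lies on the virgin compression line:
S_c = C_c·H/(1+e₀)·log₁₀(σ'_f/σ'_0) = 0.15×5.7/(1+1.08)×log₁₀(220.6/135)
    = 0.41106 × 0.21327 = 0.08767 m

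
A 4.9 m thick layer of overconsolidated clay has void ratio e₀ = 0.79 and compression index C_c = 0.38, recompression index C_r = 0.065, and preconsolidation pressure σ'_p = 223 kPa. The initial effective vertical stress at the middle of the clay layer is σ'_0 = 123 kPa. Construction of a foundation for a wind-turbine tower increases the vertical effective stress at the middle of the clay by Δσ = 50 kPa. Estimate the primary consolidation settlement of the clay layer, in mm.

Final effective stress: σ'_f = 123 + 50 = 173 kPa.
σ'_f = 173 ≤ σ'_p = 223 kPa, so the clay remains overconsolidated and only the recompression index applies:
S_c = C_r·H/(1+e₀)·log₁₀(σ'_f/σ'_0) = 0.065×4.9/1.79×log₁₀(173/123)
    = 0.17793 × 0.14814 = 0.02636 m

S_c ≈ 26.4 mm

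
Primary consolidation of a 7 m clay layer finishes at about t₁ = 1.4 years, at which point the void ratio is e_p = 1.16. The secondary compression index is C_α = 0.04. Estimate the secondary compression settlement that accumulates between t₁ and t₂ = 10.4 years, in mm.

Secondary compression: S_s = C_α·H/(1+e_p)·log₁₀(t₂/t₁)
S_s = 0.04×7/(1+1.16)×log₁₀(10.4/1.4)
    = 0.1296 × 0.8709 = 0.1129 m

S_s ≈ 113 mm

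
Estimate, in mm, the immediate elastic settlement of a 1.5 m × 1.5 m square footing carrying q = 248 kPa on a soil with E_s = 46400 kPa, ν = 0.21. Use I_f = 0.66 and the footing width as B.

S_e ≈ 5.06 mm

Immediate (elastic) settlement: S_e = q·B·(1−ν²)/E_s · I_f.
S_e = 248 × 1.5 × (1 − 0.21²) / 46400 × 0.66
    = 248 × 1.5 × 0.9559 / 46400 × 0.66
    = 0.005058 m = 5.058 mm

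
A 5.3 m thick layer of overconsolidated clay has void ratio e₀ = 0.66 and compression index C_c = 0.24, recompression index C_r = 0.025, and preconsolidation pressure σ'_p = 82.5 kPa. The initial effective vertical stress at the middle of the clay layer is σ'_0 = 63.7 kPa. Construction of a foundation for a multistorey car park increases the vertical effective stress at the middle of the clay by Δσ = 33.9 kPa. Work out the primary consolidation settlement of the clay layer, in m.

S_c ≈ 0.0649 m

Final effective stress: σ'_f = 63.7 + 33.9 = 97.6 kPa.
σ'_f = 97.6 > σ'_p = 82.5 kPa, so the stress path crosses the preconsolidation pressure — recompression up to σ'_p, then virgin compression beyond:
S_c = H/(1+e₀)·[C_r·log₁₀(σ'_p/σ'_0) + C_c·log₁₀(σ'_f/σ'_p)]
    = 5.3/1.66 × [0.025×log₁₀(82.5/63.7) + 0.24×log₁₀(97.6/82.5)]
    = 3.1928 × [0.0028079 + 0.017519] = 0.0649 m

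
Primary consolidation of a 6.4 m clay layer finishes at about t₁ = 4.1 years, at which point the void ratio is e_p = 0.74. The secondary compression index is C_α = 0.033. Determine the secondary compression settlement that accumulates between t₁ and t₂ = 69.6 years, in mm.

Secondary compression: S_s = C_α·H/(1+e_p)·log₁₀(t₂/t₁)
S_s = 0.033×6.4/(1+0.74)×log₁₀(69.6/4.1)
    = 0.1214 × 1.23 = 0.1493 m

S_s ≈ 149 mm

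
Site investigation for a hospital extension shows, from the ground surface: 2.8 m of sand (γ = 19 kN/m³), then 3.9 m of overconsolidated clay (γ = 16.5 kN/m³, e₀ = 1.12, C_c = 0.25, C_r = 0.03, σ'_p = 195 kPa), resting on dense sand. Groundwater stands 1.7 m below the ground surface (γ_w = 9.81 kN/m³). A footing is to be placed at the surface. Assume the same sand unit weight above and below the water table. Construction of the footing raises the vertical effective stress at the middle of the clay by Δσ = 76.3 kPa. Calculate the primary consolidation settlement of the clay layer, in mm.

S_c ≈ 20.7 mm

Mid-depth of clay below the ground surface: z = 2.8 + 3.9/2 = 4.75 m.
Total vertical stress at mid-clay: σ_v = 19×2.8 + 16.5×1.95 = 85.375 kPa.
Pore pressure: u = 9.81×(4.75 − 1.7) = 29.921 kPa.
Initial effective stress: σ'_0 = σ_v − u = 85.375 − 29.921 = 55.454 kPa.
Final effective stress: σ'_f = 55.454 + 76.3 = 131.75 kPa.
σ'_f = 131.75 ≤ σ'_p = 195 kPa, so the clay remains overconsolidated and only the recompression index applies:
S_c = C_r·H/(1+e₀)·log₁₀(σ'_f/σ'_0) = 0.03×3.9/2.12×log₁₀(131.75/55.454)
    = 0.055188 × 0.37582 = 0.02074 m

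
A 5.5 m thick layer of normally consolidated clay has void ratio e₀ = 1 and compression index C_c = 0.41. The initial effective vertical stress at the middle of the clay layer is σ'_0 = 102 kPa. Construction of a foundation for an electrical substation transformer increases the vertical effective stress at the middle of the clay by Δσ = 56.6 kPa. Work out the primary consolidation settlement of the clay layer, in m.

Final effective stress: σ'_f = σ'_0 + Δσ = 102 + 56.6 = 158.6 kPa.
Normally consolidated clay, so the full stress increment lies on the virgin compression line:
S_c = C_c·H/(1+e₀)·log₁₀(σ'_f/σ'_0) = 0.41×5.5/(1+1)×log₁₀(158.6/102)
    = 1.1275 × 0.1917 = 0.2161 m

S_c ≈ 0.216 m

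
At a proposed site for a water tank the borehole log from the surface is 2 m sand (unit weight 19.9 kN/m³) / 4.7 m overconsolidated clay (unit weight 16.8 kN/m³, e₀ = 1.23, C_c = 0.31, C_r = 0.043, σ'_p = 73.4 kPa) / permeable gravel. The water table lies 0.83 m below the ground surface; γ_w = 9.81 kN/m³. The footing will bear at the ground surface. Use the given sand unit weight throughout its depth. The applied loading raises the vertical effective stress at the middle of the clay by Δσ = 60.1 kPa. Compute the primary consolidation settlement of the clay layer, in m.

Mid-depth of clay below the ground surface: z = 2 + 4.7/2 = 4.35 m.
Total vertical stress at mid-clay: σ_v = 19.9×2 + 16.8×2.35 = 79.28 kPa.
Pore pressure: u = 9.81×(4.35 − 0.83) = 34.531 kPa.
Initial effective stress: σ'_0 = σ_v − u = 79.28 − 34.531 = 44.749 kPa.
Final effective stress: σ'_f = 44.749 + 60.1 = 104.85 kPa.
σ'_f = 104.85 > σ'_p = 73.4 kPa, so the stress path crosses the preconsolidation pressure — recompression up to σ'_p, then virgin compression beyond:
S_c = H/(1+e₀)·[C_r·log₁₀(σ'_p/σ'_0) + C_c·log₁₀(σ'_f/σ'_p)]
    = 4.7/2.23 × [0.043×log₁₀(73.4/44.749) + 0.31×log₁₀(104.85/73.4)]
    = 2.1076 × [0.0092412 + 0.04801] = 0.1207 m

S_c ≈ 0.121 m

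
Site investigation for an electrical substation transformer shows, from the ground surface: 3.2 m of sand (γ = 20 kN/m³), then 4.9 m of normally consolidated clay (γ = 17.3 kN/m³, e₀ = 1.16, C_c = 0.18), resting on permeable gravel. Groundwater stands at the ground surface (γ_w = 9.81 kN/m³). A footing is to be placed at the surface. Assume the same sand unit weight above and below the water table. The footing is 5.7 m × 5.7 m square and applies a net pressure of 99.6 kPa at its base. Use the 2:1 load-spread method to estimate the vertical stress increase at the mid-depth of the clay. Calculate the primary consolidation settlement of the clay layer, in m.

S_c ≈ 0.0711 m

Mid-depth of clay below the ground surface: z = 3.2 + 4.9/2 = 5.65 m.
Total vertical stress at mid-clay: σ_v = 20×3.2 + 17.3×2.45 = 106.39 kPa.
Pore pressure: u = 9.81×(5.65 − 0) = 55.427 kPa.
Initial effective stress: σ'_0 = σ_v − u = 106.39 − 55.427 = 50.963 kPa.
Stress increase at mid-clay by the 2:1 spreading method:
Δσ = qBL/((B+z)(L+z)) = 99.6×5.7×5.7/((5.7+5.65)(5.7+5.65)) = 25.12 kPa
Final effective stress: σ'_f = σ'_0 + Δσ = 50.963 + 25.12 = 76.083 kPa.
Normally consolidated clay, so the full stress increment lies on the virgin compression line:
S_c = C_c·H/(1+e₀)·log₁₀(σ'_f/σ'_0) = 0.18×4.9/(1+1.16)×log₁₀(76.083/50.963)
    = 0.40833 × 0.17403 = 0.07106 m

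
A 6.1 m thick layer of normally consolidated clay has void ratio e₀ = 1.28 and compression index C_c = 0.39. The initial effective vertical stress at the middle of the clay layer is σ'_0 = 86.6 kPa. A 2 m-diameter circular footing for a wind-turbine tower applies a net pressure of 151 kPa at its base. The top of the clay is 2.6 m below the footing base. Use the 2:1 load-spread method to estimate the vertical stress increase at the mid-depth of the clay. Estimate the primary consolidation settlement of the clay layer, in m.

Mid-depth of clay below the footing base: z = 2.6 + 6.1/2 = 5.65 m.
Stress increase at mid-clay by the 2:1 spreading method:
Δσ ≈ qD²/(D+z)² = 151×2²/(2+5.65)² = 10.321 kPa
Final effective stress: σ'_f = σ'_0 + Δσ = 86.6 + 10.321 = 96.921 kPa.
Normally consolidated clay, so the full stress increment lies on the virgin compression line:
S_c = C_c·H/(1+e₀)·log₁₀(σ'_f/σ'_0) = 0.39×6.1/(1+1.28)×log₁₀(96.921/86.6)
    = 1.0434 × 0.0489 = 0.05102 m

S_c ≈ 0.051 m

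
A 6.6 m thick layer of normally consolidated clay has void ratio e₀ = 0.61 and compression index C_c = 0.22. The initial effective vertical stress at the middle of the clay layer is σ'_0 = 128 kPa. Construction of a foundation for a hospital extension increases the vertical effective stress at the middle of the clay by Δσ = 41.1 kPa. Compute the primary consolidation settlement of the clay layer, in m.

Final effective stress: σ'_f = σ'_0 + Δσ = 128 + 41.1 = 169.1 kPa.
Normally consolidated clay, so the full stress increment lies on the virgin compression line:
S_c = C_c·H/(1+e₀)·log₁₀(σ'_f/σ'_0) = 0.22×6.6/(1+0.61)×log₁₀(169.1/128)
    = 0.90186 × 0.12093 = 0.1091 m

S_c ≈ 0.109 m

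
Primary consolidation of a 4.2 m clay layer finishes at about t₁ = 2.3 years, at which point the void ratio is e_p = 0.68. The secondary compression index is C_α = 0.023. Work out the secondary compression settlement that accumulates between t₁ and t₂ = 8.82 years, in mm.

Secondary compression: S_s = C_α·H/(1+e_p)·log₁₀(t₂/t₁)
S_s = 0.023×4.2/(1+0.68)×log₁₀(8.82/2.3)
    = 0.0575 × 0.5837 = 0.03357 m

S_s ≈ 33.6 mm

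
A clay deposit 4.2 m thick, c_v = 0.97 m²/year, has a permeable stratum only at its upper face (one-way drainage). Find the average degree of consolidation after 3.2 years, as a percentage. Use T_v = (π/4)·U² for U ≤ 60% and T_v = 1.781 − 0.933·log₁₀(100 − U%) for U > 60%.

U ≈ 47.3 %

Drainage path length: H_d = H = 4.2 m (single drainage).
T_v = c_v·t/H_d² = 0.97×3.2/4.2² = 0.17596.
T_v = 0.17596 corresponds to the U ≤ 60% branch:
U = √(4T_v/π) = 0.4733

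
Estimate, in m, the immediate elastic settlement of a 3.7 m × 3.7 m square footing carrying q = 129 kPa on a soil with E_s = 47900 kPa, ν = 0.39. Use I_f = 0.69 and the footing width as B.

S_e ≈ 0.00583 m

Immediate (elastic) settlement: S_e = q·B·(1−ν²)/E_s · I_f.
S_e = 129 × 3.7 × (1 − 0.39²) / 47900 × 0.69
    = 129 × 3.7 × 0.8479 / 47900 × 0.69
    = 0.00583 m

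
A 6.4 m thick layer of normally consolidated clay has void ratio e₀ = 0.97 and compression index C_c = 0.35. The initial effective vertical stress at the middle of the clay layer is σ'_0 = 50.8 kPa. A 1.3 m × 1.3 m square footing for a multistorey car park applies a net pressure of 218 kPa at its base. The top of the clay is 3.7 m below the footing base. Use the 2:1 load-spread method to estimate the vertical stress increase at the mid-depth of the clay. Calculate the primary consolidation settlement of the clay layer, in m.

S_c ≈ 0.0506 m

Mid-depth of clay below the footing base: z = 3.7 + 6.4/2 = 6.9 m.
Stress increase at mid-clay by the 2:1 spreading method:
Δσ = qBL/((B+z)(L+z)) = 218×1.3×1.3/((1.3+6.9)(1.3+6.9)) = 5.4792 kPa
Final effective stress: σ'_f = σ'_0 + Δσ = 50.8 + 5.4792 = 56.279 kPa.
Normally consolidated clay, so the full stress increment lies on the virgin compression line:
S_c = C_c·H/(1+e₀)·log₁₀(σ'_f/σ'_0) = 0.35×6.4/(1+0.97)×log₁₀(56.279/50.8)
    = 1.1371 × 0.044483 = 0.05058 m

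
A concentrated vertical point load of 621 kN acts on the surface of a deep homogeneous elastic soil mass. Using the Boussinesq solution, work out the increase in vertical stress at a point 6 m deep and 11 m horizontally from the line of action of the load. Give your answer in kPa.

Boussinesq vertical stress below a point load on an elastic half-space:
Δσ_z = 3P/(2πz²) · [1 + (r/z)²]^(−5/2)
r/z = 11/6 = 1.8333; [1+(r/z)²]^(−5/2) = 0.025177.
Δσ_z = 3×621/(2π×6²) × 0.025177 = 8.2363 × 0.025177 = 0.2074 kPa

Δσ_z ≈ 0.207 kPa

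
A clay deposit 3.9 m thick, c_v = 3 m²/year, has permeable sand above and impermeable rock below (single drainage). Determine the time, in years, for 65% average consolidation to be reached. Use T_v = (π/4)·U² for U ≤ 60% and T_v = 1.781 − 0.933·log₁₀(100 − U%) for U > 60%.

Drainage path length: H_d = H = 3.9 m (single drainage).
U > 60%: T_v = 1.781 − 0.933·log₁₀(100 − 65) = 0.34038.
t = T_v·H_d²/c_v = 0.34038×3.9²/3 = 1.726 years.

t ≈ 1.73 years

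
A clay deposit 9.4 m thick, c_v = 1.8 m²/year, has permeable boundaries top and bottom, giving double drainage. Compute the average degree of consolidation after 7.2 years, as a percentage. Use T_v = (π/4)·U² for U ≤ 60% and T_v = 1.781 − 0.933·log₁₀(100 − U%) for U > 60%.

Drainage path length: H_d = H/2 = 4.7 m (double drainage).
T_v = c_v·t/H_d² = 1.8×7.2/4.7² = 0.58669.
T_v = 0.58669 corresponds to the U > 60% branch:
U = 1 − 10^((1.781 − T_v)/0.933)/100 = 0.8094

U ≈ 80.9 %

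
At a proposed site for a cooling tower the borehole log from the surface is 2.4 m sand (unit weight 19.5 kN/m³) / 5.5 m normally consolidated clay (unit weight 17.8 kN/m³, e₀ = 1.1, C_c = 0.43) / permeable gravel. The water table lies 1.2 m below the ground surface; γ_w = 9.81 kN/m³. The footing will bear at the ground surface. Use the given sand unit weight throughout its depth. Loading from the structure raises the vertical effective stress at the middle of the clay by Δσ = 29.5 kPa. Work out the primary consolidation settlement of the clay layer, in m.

S_c ≈ 0.204 m

Mid-depth of clay below the ground surface: z = 2.4 + 5.5/2 = 5.15 m.
Total vertical stress at mid-clay: σ_v = 19.5×2.4 + 17.8×2.75 = 95.75 kPa.
Pore pressure: u = 9.81×(5.15 − 1.2) = 38.75 kPa.
Initial effective stress: σ'_0 = σ_v − u = 95.75 − 38.75 = 57 kPa.
Final effective stress: σ'_f = σ'_0 + Δσ = 57 + 29.5 = 86.5 kPa.
Normally consolidated clay, so the full stress increment lies on the virgin compression line:
S_c = C_c·H/(1+e₀)·log₁₀(σ'_f/σ'_0) = 0.43×5.5/(1+1.1)×log₁₀(86.5/57)
    = 1.1262 × 0.18114 = 0.204 m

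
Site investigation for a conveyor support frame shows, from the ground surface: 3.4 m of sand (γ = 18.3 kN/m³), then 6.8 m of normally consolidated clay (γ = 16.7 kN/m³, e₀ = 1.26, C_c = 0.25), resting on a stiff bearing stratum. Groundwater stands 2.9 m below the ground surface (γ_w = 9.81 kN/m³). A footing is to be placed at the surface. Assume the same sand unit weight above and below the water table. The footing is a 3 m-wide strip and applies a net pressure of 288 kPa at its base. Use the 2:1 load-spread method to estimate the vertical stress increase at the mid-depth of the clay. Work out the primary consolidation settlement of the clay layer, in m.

Mid-depth of clay below the ground surface: z = 3.4 + 6.8/2 = 6.8 m.
Total vertical stress at mid-clay: σ_v = 18.3×3.4 + 16.7×3.4 = 119 kPa.
Pore pressure: u = 9.81×(6.8 − 2.9) = 38.259 kPa.
Initial effective stress: σ'_0 = σ_v − u = 119 − 38.259 = 80.741 kPa.
Stress increase at mid-clay by the 2:1 spreading method:
Δσ = qB/(B+z) = 288×3/(3+6.8) = 88.163 kPa
Final effective stress: σ'_f = σ'_0 + Δσ = 80.741 + 88.163 = 168.9 kPa.
Normally consolidated clay, so the full stress increment lies on the virgin compression line:
S_c = C_c·H/(1+e₀)·log₁₀(σ'_f/σ'_0) = 0.25×6.8/(1+1.26)×log₁₀(168.9/80.741)
    = 0.75221 × 0.32054 = 0.2411 m

S_c ≈ 0.241 m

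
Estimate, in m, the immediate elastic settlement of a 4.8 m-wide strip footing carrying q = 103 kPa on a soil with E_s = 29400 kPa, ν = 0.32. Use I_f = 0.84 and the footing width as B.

Immediate (elastic) settlement: S_e = q·B·(1−ν²)/E_s · I_f.
S_e = 103 × 4.8 × (1 − 0.32²) / 29400 × 0.84
    = 103 × 4.8 × 0.8976 / 29400 × 0.84
    = 0.01268 m

S_e ≈ 0.0127 m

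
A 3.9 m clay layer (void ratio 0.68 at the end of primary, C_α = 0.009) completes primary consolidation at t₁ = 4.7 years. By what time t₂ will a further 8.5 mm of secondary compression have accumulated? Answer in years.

S_s = C_α·H/(1+e_p)·log₁₀(t₂/t₁) ⇒ log₁₀(t₂/t₁) = S_s·(1+e_p)/(C_α·H).
log₁₀(t₂/t₁) = 0.0085 × (1+0.68) / (0.009×3.9) = 0.4068
t₂ = t₁ × 10^0.4068 = 4.7 × 2.552 = 11.99 years

t₂ ≈ 12 years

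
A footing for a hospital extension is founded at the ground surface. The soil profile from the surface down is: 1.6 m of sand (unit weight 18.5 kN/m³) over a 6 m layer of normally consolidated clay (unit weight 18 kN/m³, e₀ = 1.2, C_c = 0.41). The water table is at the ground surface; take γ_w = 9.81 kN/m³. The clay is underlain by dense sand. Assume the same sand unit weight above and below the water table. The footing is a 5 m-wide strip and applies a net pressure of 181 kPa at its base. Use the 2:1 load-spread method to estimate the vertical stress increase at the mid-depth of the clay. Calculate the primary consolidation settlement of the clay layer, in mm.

S_c ≈ 601 mm

Mid-depth of clay below the ground surface: z = 1.6 + 6/2 = 4.6 m.
Total vertical stress at mid-clay: σ_v = 18.5×1.6 + 18×3 = 83.6 kPa.
Pore pressure: u = 9.81×(4.6 − 0) = 45.126 kPa.
Initial effective stress: σ'_0 = σ_v − u = 83.6 − 45.126 = 38.474 kPa.
Stress increase at mid-clay by the 2:1 spreading method:
Δσ = qB/(B+z) = 181×5/(5+4.6) = 94.271 kPa
Final effective stress: σ'_f = σ'_0 + Δσ = 38.474 + 94.271 = 132.75 kPa.
Normally consolidated clay, so the full stress increment lies on the virgin compression line:
S_c = C_c·H/(1+e₀)·log₁₀(σ'_f/σ'_0) = 0.41×6/(1+1.2)×log₁₀(132.75/38.474)
    = 1.1182 × 0.53787 = 0.6014 m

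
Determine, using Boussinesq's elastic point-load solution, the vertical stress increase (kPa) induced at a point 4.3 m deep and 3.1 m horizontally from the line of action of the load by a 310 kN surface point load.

Boussinesq vertical stress below a point load on an elastic half-space:
Δσ_z = 3P/(2πz²) · [1 + (r/z)²]^(−5/2)
r/z = 3.1/4.3 = 0.72093; [1+(r/z)²]^(−5/2) = 0.35122.
Δσ_z = 3×310/(2π×4.3²) × 0.35122 = 8.0051 × 0.35122 = 2.812 kPa

Δσ_z ≈ 2.81 kPa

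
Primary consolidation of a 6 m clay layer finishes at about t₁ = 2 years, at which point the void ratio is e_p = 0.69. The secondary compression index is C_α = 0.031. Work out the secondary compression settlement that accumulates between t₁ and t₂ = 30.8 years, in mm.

Secondary compression: S_s = C_α·H/(1+e_p)·log₁₀(t₂/t₁)
S_s = 0.031×6/(1+0.69)×log₁₀(30.8/2)
    = 0.1101 × 1.188 = 0.1307 m

S_s ≈ 131 mm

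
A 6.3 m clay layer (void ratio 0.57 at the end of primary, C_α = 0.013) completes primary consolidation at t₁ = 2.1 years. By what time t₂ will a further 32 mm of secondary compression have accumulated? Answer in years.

S_s = C_α·H/(1+e_p)·log₁₀(t₂/t₁) ⇒ log₁₀(t₂/t₁) = S_s·(1+e_p)/(C_α·H).
log₁₀(t₂/t₁) = 0.032 × (1+0.57) / (0.013×6.3) = 0.6134
t₂ = t₁ × 10^0.6134 = 2.1 × 4.106 = 8.623 years

t₂ ≈ 8.62 years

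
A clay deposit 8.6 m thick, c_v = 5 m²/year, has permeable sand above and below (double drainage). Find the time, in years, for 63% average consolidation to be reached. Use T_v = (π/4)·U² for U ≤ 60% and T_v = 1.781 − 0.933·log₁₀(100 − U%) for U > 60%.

t ≈ 1.18 years

Drainage path length: H_d = H/2 = 4.3 m (double drainage).
U > 60%: T_v = 1.781 − 0.933·log₁₀(100 − 63) = 0.31787.
t = T_v·H_d²/c_v = 0.31787×4.3²/5 = 1.175 years.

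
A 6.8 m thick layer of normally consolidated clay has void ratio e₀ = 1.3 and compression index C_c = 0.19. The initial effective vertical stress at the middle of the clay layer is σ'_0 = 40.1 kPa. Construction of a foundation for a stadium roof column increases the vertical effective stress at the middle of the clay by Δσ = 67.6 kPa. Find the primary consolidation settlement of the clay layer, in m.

S_c ≈ 0.241 m

Final effective stress: σ'_f = σ'_0 + Δσ = 40.1 + 67.6 = 107.7 kPa.
Normally consolidated clay, so the full stress increment lies on the virgin compression line:
S_c = C_c·H/(1+e₀)·log₁₀(σ'_f/σ'_0) = 0.19×6.8/(1+1.3)×log₁₀(107.7/40.1)
    = 0.56174 × 0.42907 = 0.241 m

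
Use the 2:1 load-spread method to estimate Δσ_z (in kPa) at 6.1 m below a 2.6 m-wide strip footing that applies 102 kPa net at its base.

Δσ_z ≈ 30.5 kPa

By the 2:1 method the load spreads at 1 horizontal : 2 vertical, so at depth z the loaded area has grown by z in each plan dimension:
Δσ = qB/(B+z) = 102×2.6/(2.6+6.1) = 30.483 kPa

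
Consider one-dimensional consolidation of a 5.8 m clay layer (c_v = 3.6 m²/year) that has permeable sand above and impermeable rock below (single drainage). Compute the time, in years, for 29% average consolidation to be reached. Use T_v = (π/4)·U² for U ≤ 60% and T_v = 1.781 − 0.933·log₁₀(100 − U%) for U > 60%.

Drainage path length: H_d = H = 5.8 m (single drainage).
U ≤ 60%: T_v = (π/4)·U² = (π/4)×0.29² = 0.066052.
t = T_v·H_d²/c_v = 0.066052×5.8²/3.6 = 0.6172 years.

t ≈ 0.617 years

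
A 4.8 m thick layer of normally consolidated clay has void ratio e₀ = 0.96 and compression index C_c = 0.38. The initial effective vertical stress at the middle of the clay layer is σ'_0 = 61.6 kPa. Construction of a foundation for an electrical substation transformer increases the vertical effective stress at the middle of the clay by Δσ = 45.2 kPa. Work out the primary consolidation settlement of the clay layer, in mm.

Final effective stress: σ'_f = σ'_0 + Δσ = 61.6 + 45.2 = 106.8 kPa.
Normally consolidated clay, so the full stress increment lies on the virgin compression line:
S_c = C_c·H/(1+e₀)·log₁₀(σ'_f/σ'_0) = 0.38×4.8/(1+0.96)×log₁₀(106.8/61.6)
    = 0.93061 × 0.23899 = 0.2224 m

S_c ≈ 222 mm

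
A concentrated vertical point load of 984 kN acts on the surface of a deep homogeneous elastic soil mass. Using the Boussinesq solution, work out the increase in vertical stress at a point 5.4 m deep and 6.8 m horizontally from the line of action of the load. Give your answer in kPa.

Boussinesq vertical stress below a point load on an elastic half-space:
Δσ_z = 3P/(2πz²) · [1 + (r/z)²]^(−5/2)
r/z = 6.8/5.4 = 1.2593; [1+(r/z)²]^(−5/2) = 0.093012.
Δσ_z = 3×984/(2π×5.4²) × 0.093012 = 16.112 × 0.093012 = 1.499 kPa

Δσ_z ≈ 1.5 kPa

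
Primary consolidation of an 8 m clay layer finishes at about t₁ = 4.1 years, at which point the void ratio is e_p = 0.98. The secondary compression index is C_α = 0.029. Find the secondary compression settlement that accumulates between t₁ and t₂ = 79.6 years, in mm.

S_s ≈ 151 mm

Secondary compression: S_s = C_α·H/(1+e_p)·log₁₀(t₂/t₁)
S_s = 0.029×8/(1+0.98)×log₁₀(79.6/4.1)
    = 0.1172 × 1.288 = 0.1509 m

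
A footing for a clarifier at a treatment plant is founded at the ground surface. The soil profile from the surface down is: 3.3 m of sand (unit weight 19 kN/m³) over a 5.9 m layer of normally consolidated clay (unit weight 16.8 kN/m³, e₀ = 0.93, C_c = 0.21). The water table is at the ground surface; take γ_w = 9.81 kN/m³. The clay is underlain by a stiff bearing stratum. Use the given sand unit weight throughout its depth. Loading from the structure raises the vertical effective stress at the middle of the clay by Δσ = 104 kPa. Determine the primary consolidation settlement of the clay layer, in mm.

Mid-depth of clay below the ground surface: z = 3.3 + 5.9/2 = 6.25 m.
Total vertical stress at mid-clay: σ_v = 19×3.3 + 16.8×2.95 = 112.26 kPa.
Pore pressure: u = 9.81×(6.25 − 0) = 61.312 kPa.
Initial effective stress: σ'_0 = σ_v − u = 112.26 − 61.312 = 50.948 kPa.
Final effective stress: σ'_f = σ'_0 + Δσ = 50.948 + 104 = 154.95 kPa.
Normally consolidated clay, so the full stress increment lies on the virgin compression line:
S_c = C_c·H/(1+e₀)·log₁₀(σ'_f/σ'_0) = 0.21×5.9/(1+0.93)×log₁₀(154.95/50.948)
    = 0.64197 × 0.48306 = 0.3101 m

S_c ≈ 310 mm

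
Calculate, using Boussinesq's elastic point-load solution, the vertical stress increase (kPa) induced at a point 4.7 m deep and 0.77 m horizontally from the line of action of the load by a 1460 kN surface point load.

Δσ_z ≈ 29.5 kPa

Boussinesq vertical stress below a point load on an elastic half-space:
Δσ_z = 3P/(2πz²) · [1 + (r/z)²]^(−5/2)
r/z = 0.77/4.7 = 0.16383; [1+(r/z)²]^(−5/2) = 0.93593.
Δσ_z = 3×1460/(2π×4.7²) × 0.93593 = 31.557 × 0.93593 = 29.54 kPa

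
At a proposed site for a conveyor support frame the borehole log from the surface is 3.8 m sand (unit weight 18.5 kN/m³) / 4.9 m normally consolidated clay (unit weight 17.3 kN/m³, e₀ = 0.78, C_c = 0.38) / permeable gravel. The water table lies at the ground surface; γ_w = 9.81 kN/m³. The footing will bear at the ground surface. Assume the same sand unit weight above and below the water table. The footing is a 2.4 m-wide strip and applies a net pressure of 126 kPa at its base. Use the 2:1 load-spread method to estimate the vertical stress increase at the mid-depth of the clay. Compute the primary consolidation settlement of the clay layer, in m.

Mid-depth of clay below the ground surface: z = 3.8 + 4.9/2 = 6.25 m.
Total vertical stress at mid-clay: σ_v = 18.5×3.8 + 17.3×2.45 = 112.69 kPa.
Pore pressure: u = 9.81×(6.25 − 0) = 61.312 kPa.
Initial effective stress: σ'_0 = σ_v − u = 112.69 − 61.312 = 51.378 kPa.
Stress increase at mid-clay by the 2:1 spreading method:
Δσ = qB/(B+z) = 126×2.4/(2.4+6.25) = 34.96 kPa
Final effective stress: σ'_f = σ'_0 + Δσ = 51.378 + 34.96 = 86.338 kPa.
Normally consolidated clay, so the full stress increment lies on the virgin compression line:
S_c = C_c·H/(1+e₀)·log₁₀(σ'_f/σ'_0) = 0.38×4.9/(1+0.78)×log₁₀(86.338/51.378)
    = 1.0461 × 0.22542 = 0.2358 m

S_c ≈ 0.236 m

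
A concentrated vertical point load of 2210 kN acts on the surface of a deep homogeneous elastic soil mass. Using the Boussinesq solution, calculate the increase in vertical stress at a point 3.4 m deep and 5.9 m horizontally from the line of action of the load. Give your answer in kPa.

Boussinesq vertical stress below a point load on an elastic half-space:
Δσ_z = 3P/(2πz²) · [1 + (r/z)²]^(−5/2)
r/z = 5.9/3.4 = 1.7353; [1+(r/z)²]^(−5/2) = 0.031031.
Δσ_z = 3×2210/(2π×3.4²) × 0.031031 = 91.28 × 0.031031 = 2.833 kPa

Δσ_z ≈ 2.83 kPa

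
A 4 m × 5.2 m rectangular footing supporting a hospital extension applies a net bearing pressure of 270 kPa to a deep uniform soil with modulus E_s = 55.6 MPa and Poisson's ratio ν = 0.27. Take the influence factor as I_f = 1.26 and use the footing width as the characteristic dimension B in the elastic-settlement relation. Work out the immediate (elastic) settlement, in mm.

Immediate (elastic) settlement: S_e = q·B·(1−ν²)/E_s · I_f.
E_s = 55.6 MPa = 55600 kPa.
S_e = 270 × 4 × (1 − 0.27²) / 55600 × 1.26
    = 270 × 4 × 0.9271 / 55600 × 1.26
    = 0.02269 m = 22.69 mm

S_e ≈ 22.7 mm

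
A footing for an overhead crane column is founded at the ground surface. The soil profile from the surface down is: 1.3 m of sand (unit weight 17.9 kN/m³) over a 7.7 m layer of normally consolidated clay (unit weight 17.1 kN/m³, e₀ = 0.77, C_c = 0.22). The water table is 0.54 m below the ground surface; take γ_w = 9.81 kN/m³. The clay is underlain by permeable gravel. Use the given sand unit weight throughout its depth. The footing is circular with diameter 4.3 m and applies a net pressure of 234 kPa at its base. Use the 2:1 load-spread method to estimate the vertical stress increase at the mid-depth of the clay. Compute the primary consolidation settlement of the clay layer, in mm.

S_c ≈ 309 mm

Mid-depth of clay below the ground surface: z = 1.3 + 7.7/2 = 5.15 m.
Total vertical stress at mid-clay: σ_v = 17.9×1.3 + 17.1×3.85 = 89.105 kPa.
Pore pressure: u = 9.81×(5.15 − 0.54) = 45.224 kPa.
Initial effective stress: σ'_0 = σ_v − u = 89.105 − 45.224 = 43.881 kPa.
Stress increase at mid-clay by the 2:1 spreading method:
Δσ ≈ qD²/(D+z)² = 234×4.3²/(4.3+5.15)² = 48.449 kPa
Final effective stress: σ'_f = σ'_0 + Δσ = 43.881 + 48.449 = 92.33 kPa.
Normally consolidated clay, so the full stress increment lies on the virgin compression line:
S_c = C_c·H/(1+e₀)·log₁₀(σ'_f/σ'_0) = 0.22×7.7/(1+0.77)×log₁₀(92.33/43.881)
    = 0.95706 × 0.32307 = 0.3092 m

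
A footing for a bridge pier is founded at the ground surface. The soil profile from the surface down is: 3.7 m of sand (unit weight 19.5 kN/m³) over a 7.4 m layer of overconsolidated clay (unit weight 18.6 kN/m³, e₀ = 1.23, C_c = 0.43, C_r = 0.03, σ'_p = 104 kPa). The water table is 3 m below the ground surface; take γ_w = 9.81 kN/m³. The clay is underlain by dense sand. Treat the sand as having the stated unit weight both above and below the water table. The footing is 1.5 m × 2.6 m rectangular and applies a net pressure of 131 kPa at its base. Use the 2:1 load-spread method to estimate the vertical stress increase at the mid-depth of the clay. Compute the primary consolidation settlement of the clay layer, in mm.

Mid-depth of clay below the ground surface: z = 3.7 + 7.4/2 = 7.4 m.
Total vertical stress at mid-clay: σ_v = 19.5×3.7 + 18.6×3.7 = 140.97 kPa.
Pore pressure: u = 9.81×(7.4 − 3) = 43.164 kPa.
Initial effective stress: σ'_0 = σ_v − u = 140.97 − 43.164 = 97.806 kPa.
Stress increase at mid-clay by the 2:1 spreading method:
Δσ = qBL/((B+z)(L+z)) = 131×1.5×2.6/((1.5+7.4)(2.6+7.4)) = 5.7404 kPa
Final effective stress: σ'_f = 97.806 + 5.7404 = 103.55 kPa.
σ'_f = 103.55 ≤ σ'_p = 104 kPa, so the clay remains overconsolidated and only the recompression index applies:
S_c = C_r·H/(1+e₀)·log₁₀(σ'_f/σ'_0) = 0.03×7.4/2.23×log₁₀(103.55/97.806)
    = 0.099552 × 0.024785 = 0.002467 m

S_c ≈ 2.47 mm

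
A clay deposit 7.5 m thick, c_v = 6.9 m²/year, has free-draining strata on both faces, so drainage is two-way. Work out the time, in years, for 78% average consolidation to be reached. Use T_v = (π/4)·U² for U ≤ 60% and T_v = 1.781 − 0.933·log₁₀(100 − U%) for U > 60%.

t ≈ 1.08 years

Drainage path length: H_d = H/2 = 3.75 m (double drainage).
U > 60%: T_v = 1.781 − 0.933·log₁₀(100 − 78) = 0.52852.
t = T_v·H_d²/c_v = 0.52852×3.75²/6.9 = 1.077 years.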